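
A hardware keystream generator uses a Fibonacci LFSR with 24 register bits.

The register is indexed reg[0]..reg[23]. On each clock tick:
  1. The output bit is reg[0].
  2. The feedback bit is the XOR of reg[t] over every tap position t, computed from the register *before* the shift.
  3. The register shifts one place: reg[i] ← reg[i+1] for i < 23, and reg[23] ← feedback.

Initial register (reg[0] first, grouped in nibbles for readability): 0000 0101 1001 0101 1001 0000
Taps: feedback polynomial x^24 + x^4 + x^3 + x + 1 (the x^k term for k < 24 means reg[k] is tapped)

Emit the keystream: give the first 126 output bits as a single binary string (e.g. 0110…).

step | reg (before) | out | fb
   0 | 000001011001010110010000 | 0 | 0
   1 | 000010110010101100100000 | 0 | 1
   2 | 000101100101011001000001 | 0 | 1
   3 | 001011001010110010000011 | 0 | 1
   4 | 010110010101100100000111 | 0 | 1
   5 | 101100101011001000001111 | 1 | 0
   6 | 011001010110010000011110 | 0 | 1
   7 | 110010101100100000111101 | 1 | 1
   8 | 100101011001000001111011 | 1 | 0
   9 | 001010110010000011110110 | 0 | 1
  10 | 010101100100000111101101 | 0 | 0
  11 | 101011001000001111011010 | 1 | 0
  12 | 010110010000011110110100 | 0 | 1
  13 | 101100100000111101101001 | 1 | 0
  14 | 011001000001111011010010 | 0 | 1
  15 | 110010000011110110100101 | 1 | 1
  16 | 100100000111101101001011 | 1 | 0
  17 | 001000001111011010010110 | 0 | 0
  18 | 010000011110110100101100 | 0 | 1
  19 | 100000111101101001011001 | 1 | 1
  20 | 000001111011010010110011 | 0 | 0
  21 | 000011110110100101100110 | 0 | 1
  22 | 000111101101001011001101 | 0 | 0
  23 | 001111011010010110011010 | 0 | 0
  24 | 011110110100101100110100 | 0 | 1
  25 | 111101101001011001101001 | 1 | 1
  26 | 111011010010110011010011 | 1 | 1
  27 | 110110100101100110100111 | 1 | 0
  28 | 101101001011001101001110 | 1 | 0
  29 | 011010010110011010011100 | 0 | 0
  30 | 110100101100110100111000 | 1 | 1
  31 | 101001011001101001110001 | 1 | 1
  32 | 010010110011010011100011 | 0 | 0
  33 | 100101100110100111000110 | 1 | 0
  34 | 001011001101001110001100 | 0 | 1
  35 | 010110011010011100011001 | 0 | 1
  36 | 101100110100111000110011 | 1 | 0
  37 | 011001101001110001100110 | 0 | 1
  38 | 110011010011100011001101 | 1 | 1
  39 | 100110100111000110011011 | 1 | 1
  40 | 001101001110001100110111 | 0 | 1
  41 | 011010011100011001101111 | 0 | 0
  42 | 110100111000110011011110 | 1 | 1
  43 | 101001110001100110111101 | 1 | 1
  44 | 010011100011001101111011 | 0 | 0
  45 | 100111000110011011110110 | 1 | 1
  46 | 001110001100110111101101 | 0 | 0
  47 | 011100011001101111011010 | 0 | 0
  48 | 111000110011011110110100 | 1 | 0
  49 | 110001100110111101101000 | 1 | 0
  50 | 100011001101111011010000 | 1 | 0
  51 | 000110011011110110100000 | 0 | 0
  52 | 001100110111101101000000 | 0 | 1
  53 | 011001101111011010000001 | 0 | 1
  54 | 110011011110110100000011 | 1 | 1
  55 | 100110111101101000000111 | 1 | 1
  56 | 001101111011010000001111 | 0 | 1
  57 | 011011110110100000011111 | 0 | 0
  58 | 110111101101000000111110 | 1 | 0
  59 | 101111011010000001111100 | 1 | 1
  60 | 011110110100000011111001 | 0 | 1
  61 | 111101101000000111110011 | 1 | 1
  62 | 111011010000001111100111 | 1 | 1
  63 | 110110100000011111001111 | 1 | 0
  64 | 101101000000111110011110 | 1 | 0
  65 | 011010000001111100111100 | 0 | 0
  66 | 110100000011111001111000 | 1 | 1
  67 | 101000000111110011110001 | 1 | 1
  68 | 010000001111100111100011 | 0 | 1
  69 | 100000011111001111000111 | 1 | 1
  70 | 000000111110011110001111 | 0 | 0
  71 | 000001111100111100011110 | 0 | 0
  72 | 000011111001111000111100 | 0 | 1
  73 | 000111110011110001111001 | 0 | 0
  74 | 001111100111100011110010 | 0 | 0
  75 | 011111001111000111100100 | 0 | 1
  76 | 111110011110001111001001 | 1 | 0
  77 | 111100111100011110010010 | 1 | 1
  78 | 111001111000111100100101 | 1 | 0
  79 | 110011110001111001001010 | 1 | 1
  80 | 100111100011110010010101 | 1 | 1
  81 | 001111000111100100101011 | 0 | 0
  82 | 011110001111001001010110 | 0 | 1
  83 | 111100011110010010101101 | 1 | 1
  84 | 111000111100100101011011 | 1 | 0
  85 | 110001111001001010110110 | 1 | 0
  86 | 100011110010010101101100 | 1 | 0
  87 | 000111100100101011011000 | 0 | 0
  88 | 001111001001010110110000 | 0 | 0
  89 | 011110010010101101100000 | 0 | 1
  90 | 111100100101011011000001 | 1 | 1
  91 | 111001001010110110000011 | 1 | 0
  92 | 110010010101101100000110 | 1 | 1
  93 | 100100101011011000001101 | 1 | 0
  94 | 001001010110110000011010 | 0 | 0
  95 | 010010101101100000110100 | 0 | 0
  96 | 100101011011000001101000 | 1 | 0
  97 | 001010110110000011010000 | 0 | 1
  98 | 010101101100000110100001 | 0 | 0
  99 | 101011011000001101000010 | 1 | 0
 100 | 010110110000011010000100 | 0 | 1
 101 | 101101100000110100001001 | 1 | 0
 102 | 011011000001101000010010 | 0 | 0
 103 | 110110000011010000100100 | 1 | 0
 104 | 101100000110100001001000 | 1 | 0
 105 | 011000001101000010010000 | 0 | 1
 106 | 110000011010000100100001 | 1 | 0
 107 | 100000110100001001000010 | 1 | 1
 108 | 000001101000010010000101 | 0 | 0
 109 | 000011010000100100001010 | 0 | 1
 110 | 000110100001001000010101 | 0 | 0
 111 | 001101000010010000101010 | 0 | 1
 112 | 011010000100100001010101 | 0 | 0
 113 | 110100001001000010101010 | 1 | 1
 114 | 101000010010000101010101 | 1 | 1
 115 | 010000100100001010101011 | 0 | 1
 116 | 100001001000010101010111 | 1 | 1
 117 | 000010010000101010101111 | 0 | 1
 118 | 000100100001010101011111 | 0 | 1
 119 | 001001000010101010111111 | 0 | 0
 120 | 010010000101010101111110 | 0 | 0
 121 | 100100001010101011111100 | 1 | 0
 122 | 001000010101010111111000 | 0 | 0
 123 | 010000101010101111110000 | 0 | 1
 124 | 100001010101011111100001 | 1 | 1
 125 | 000010101010111111000011 | 0 | 1

000001011001010110010000011110110100101100110100111000110011011110110100000011111001111000111100100101011011000001101000010010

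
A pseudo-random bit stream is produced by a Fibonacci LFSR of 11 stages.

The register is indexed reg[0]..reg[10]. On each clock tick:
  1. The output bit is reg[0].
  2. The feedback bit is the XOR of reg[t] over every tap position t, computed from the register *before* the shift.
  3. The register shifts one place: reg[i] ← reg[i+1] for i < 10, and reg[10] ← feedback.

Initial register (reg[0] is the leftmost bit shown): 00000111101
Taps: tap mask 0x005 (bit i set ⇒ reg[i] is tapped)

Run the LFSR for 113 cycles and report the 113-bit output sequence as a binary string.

00000111101000110010010111110110010001011110101001001000011011010011101100111010111110100010001001010101011000000

tick  register→output (feedback)
  0  00000111101→0 (0)
  1  00001111010→0 (0)
  2  00011110100→0 (0)
  3  00111101000→0 (1)
  4  01111010001→0 (1)
  5  11110100011→1 (0)
  6  11101000110→1 (0)
  7  11010001100→1 (1)
  8  10100011001→1 (0)
  9  01000110010→0 (0)
 10  10001100100→1 (1)
 11  00011001001→0 (0)
 12  00110010010→0 (1)
 13  01100100101→0 (1)
 14  11001001011→1 (1)
 15  10010010111→1 (1)
 16  00100101111→0 (1)
 17  01001011111→0 (0)
 18  10010111110→1 (1)
 19  00101111101→0 (1)
 20  01011111011→0 (0)
 21  10111110110→1 (0)
 22  01111101100→0 (1)
 23  11111011001→1 (0)
 24  11110110010→1 (0)
 25  11101100100→1 (0)
 26  11011001000→1 (1)
 27  10110010001→1 (0)
 28  01100100010→0 (1)
 29  11001000101→1 (1)
 30  10010001011→1 (1)
 31  00100010111→0 (1)
 32  01000101111→0 (0)
 33  10001011110→1 (1)
 34  00010111101→0 (0)
 35  00101111010→0 (1)
 36  01011110101→0 (0)
 37  10111101010→1 (0)
 38  01111010100→0 (1)
 39  11110101001→1 (0)
 40  11101010010→1 (0)
 41  11010100100→1 (1)
 42  10101001001→1 (0)
 43  01010010010→0 (0)
 44  10100100100→1 (0)
 45  01001001000→0 (0)
 46  10010010000→1 (1)
 47  00100100001→0 (1)
 48  01001000011→0 (0)
 49  10010000110→1 (1)
 50  00100001101→0 (1)
 51  01000011011→0 (0)
 52  10000110110→1 (1)
 53  00001101101→0 (0)
 54  00011011010→0 (0)
 55  00110110100→0 (1)
 56  01101101001→0 (1)
 57  11011010011→1 (1)
 58  10110100111→1 (0)
 59  01101001110→0 (1)
 60  11010011101→1 (1)
 61  10100111011→1 (0)
 62  01001110110→0 (0)
 63  10011101100→1 (1)
 64  00111011001→0 (1)
 65  01110110011→0 (1)
 66  11101100111→1 (0)
 67  11011001110→1 (1)
 68  10110011101→1 (0)
 69  01100111010→0 (1)
 70  11001110101→1 (1)
 71  10011101011→1 (1)
 72  00111010111→0 (1)
 73  01110101111→0 (1)
 74  11101011111→1 (0)
 75  11010111110→1 (1)
 76  10101111101→1 (0)
 77  01011111010→0 (0)
 78  10111110100→1 (0)
 79  01111101000→0 (1)
 80  11111010001→1 (0)
 81  11110100010→1 (0)
 82  11101000100→1 (0)
 83  11010001000→1 (1)
 84  10100010001→1 (0)
 85  01000100010→0 (0)
 86  10001000100→1 (1)
 87  00010001001→0 (0)
 88  00100010010→0 (1)
 89  01000100101→0 (0)
 90  10001001010→1 (1)
 91  00010010101→0 (0)
 92  00100101010→0 (1)
 93  01001010101→0 (0)
 94  10010101010→1 (1)
 95  00101010101→0 (1)
 96  01010101011→0 (0)
 97  10101010110→1 (0)
 98  01010101100→0 (0)
 99  10101011000→1 (0)
100  01010110000→0 (0)
101  10101100000→1 (0)
102  01011000000→0 (0)
103  10110000000→1 (0)
104  01100000000→0 (1)
105  11000000001→1 (1)
106  10000000011→1 (1)
107  00000000111→0 (0)
108  00000001110→0 (0)
109  00000011100→0 (0)
110  00000111000→0 (0)
111  00001110000→0 (0)
112  00011100000→0 (0)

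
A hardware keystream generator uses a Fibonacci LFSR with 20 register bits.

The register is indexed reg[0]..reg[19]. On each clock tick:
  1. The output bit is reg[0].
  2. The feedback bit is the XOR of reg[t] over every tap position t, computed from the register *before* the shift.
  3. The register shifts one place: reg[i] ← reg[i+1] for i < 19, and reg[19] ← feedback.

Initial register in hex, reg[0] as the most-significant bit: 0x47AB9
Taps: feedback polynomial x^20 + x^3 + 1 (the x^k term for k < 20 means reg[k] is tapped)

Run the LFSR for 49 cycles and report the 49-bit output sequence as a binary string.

tick  register→output (feedback)
  0  01000111101010111001→0 (0)
  1  10001111010101110010→1 (1)
  2  00011110101011100101→0 (1)
  3  00111101010111001011→0 (1)
  4  01111010101110010111→0 (1)
  5  11110101011100101111→1 (0)
  6  11101010111001011110→1 (1)
  7  11010101110010111101→1 (0)
  8  10101011100101111010→1 (1)
  9  01010111001011110101→0 (1)
 10  10101110010111101011→1 (1)
 11  01011100101111010111→0 (1)
 12  10111001011110101111→1 (0)
 13  01110010111101011110→0 (1)
 14  11100101111010111101→1 (1)
 15  11001011110101111011→1 (1)
 16  10010111101011110111→1 (0)
 17  00101111010111101110→0 (0)
 18  01011110101111011100→0 (1)
 19  10111101011110111001→1 (0)
 20  01111010111101110010→0 (1)
 21  11110101111011100101→1 (0)
 22  11101011110111001010→1 (1)
 23  11010111101110010101→1 (0)
 24  10101111011100101010→1 (1)
 25  01011110111001010101→0 (1)
 26  10111101110010101011→1 (0)
 27  01111011100101010110→0 (1)
 28  11110111001010101101→1 (0)
 29  11101110010101011010→1 (1)
 30  11011100101010110101→1 (0)
 31  10111001010101101010→1 (0)
 32  01110010101011010100→0 (1)
 33  11100101010110101001→1 (1)
 34  11001010101101010011→1 (1)
 35  10010101011010100111→1 (0)
 36  00101010110101001110→0 (0)
 37  01010101101010011100→0 (1)
 38  10101011010100111001→1 (1)
 39  01010110101001110011→0 (1)
 40  10101101010011100111→1 (1)
 41  01011010100111001111→0 (1)
 42  10110101001110011111→1 (0)
 43  01101010011100111110→0 (0)
 44  11010100111001111100→1 (0)
 45  10101001110011111000→1 (1)
 46  01010011100111110001→0 (1)
 47  10100111001111100011→1 (1)
 48  01001110011111000111→0 (0)

0100011110101011100101111010111101110010101011010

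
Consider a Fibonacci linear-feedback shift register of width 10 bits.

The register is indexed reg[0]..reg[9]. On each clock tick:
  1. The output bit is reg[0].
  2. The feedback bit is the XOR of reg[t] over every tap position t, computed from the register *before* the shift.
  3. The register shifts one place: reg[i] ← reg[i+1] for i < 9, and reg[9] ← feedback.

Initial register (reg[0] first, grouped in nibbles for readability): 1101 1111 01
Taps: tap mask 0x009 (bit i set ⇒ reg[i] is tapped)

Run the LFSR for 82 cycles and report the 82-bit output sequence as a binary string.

1101111101001001010000001101000110010111010010110100010001011001101001010010001100

k : reg_k → out_k, fb_k
0: 1101111101 → 1, fb=0
1: 1011111010 → 1, fb=0
2: 0111110100 → 0, fb=1
3: 1111101001 → 1, fb=0
4: 1111010010 → 1, fb=0
5: 1110100100 → 1, fb=1
6: 1101001001 → 1, fb=0
7: 1010010010 → 1, fb=1
8: 0100100101 → 0, fb=0
9: 1001001010 → 1, fb=0
10: 0010010100 → 0, fb=0
11: 0100101000 → 0, fb=0
12: 1001010000 → 1, fb=0
13: 0010100000 → 0, fb=0
14: 0101000000 → 0, fb=1
15: 1010000001 → 1, fb=1
16: 0100000011 → 0, fb=0
17: 1000000110 → 1, fb=1
18: 0000001101 → 0, fb=0
19: 0000011010 → 0, fb=0
20: 0000110100 → 0, fb=0
21: 0001101000 → 0, fb=1
22: 0011010001 → 0, fb=1
23: 0110100011 → 0, fb=0
24: 1101000110 → 1, fb=0
25: 1010001100 → 1, fb=1
26: 0100011001 → 0, fb=0
27: 1000110010 → 1, fb=1
28: 0001100101 → 0, fb=1
29: 0011001011 → 0, fb=1
30: 0110010111 → 0, fb=0
31: 1100101110 → 1, fb=1
32: 1001011101 → 1, fb=0
33: 0010111010 → 0, fb=0
34: 0101110100 → 0, fb=1
35: 1011101001 → 1, fb=0
36: 0111010010 → 0, fb=1
37: 1110100101 → 1, fb=1
38: 1101001011 → 1, fb=0
39: 1010010110 → 1, fb=1
40: 0100101101 → 0, fb=0
41: 1001011010 → 1, fb=0
42: 0010110100 → 0, fb=0
43: 0101101000 → 0, fb=1
44: 1011010001 → 1, fb=0
45: 0110100010 → 0, fb=0
46: 1101000100 → 1, fb=0
47: 1010001000 → 1, fb=1
48: 0100010001 → 0, fb=0
49: 1000100010 → 1, fb=1
50: 0001000101 → 0, fb=1
51: 0010001011 → 0, fb=0
52: 0100010110 → 0, fb=0
53: 1000101100 → 1, fb=1
54: 0001011001 → 0, fb=1
55: 0010110011 → 0, fb=0
56: 0101100110 → 0, fb=1
57: 1011001101 → 1, fb=0
58: 0110011010 → 0, fb=0
59: 1100110100 → 1, fb=1
60: 1001101001 → 1, fb=0
61: 0011010010 → 0, fb=1
62: 0110100101 → 0, fb=0
63: 1101001010 → 1, fb=0
64: 1010010100 → 1, fb=1
65: 0100101001 → 0, fb=0
66: 1001010010 → 1, fb=0
67: 0010100100 → 0, fb=0
68: 0101001000 → 0, fb=1
69: 1010010001 → 1, fb=1
70: 0100100011 → 0, fb=0
71: 1001000110 → 1, fb=0
72: 0010001100 → 0, fb=0
73: 0100011000 → 0, fb=0
74: 1000110000 → 1, fb=1
75: 0001100001 → 0, fb=1
76: 0011000011 → 0, fb=1
77: 0110000111 → 0, fb=0
78: 1100001110 → 1, fb=1
79: 1000011101 → 1, fb=1
80: 0000111011 → 0, fb=0
81: 0001110110 → 0, fb=1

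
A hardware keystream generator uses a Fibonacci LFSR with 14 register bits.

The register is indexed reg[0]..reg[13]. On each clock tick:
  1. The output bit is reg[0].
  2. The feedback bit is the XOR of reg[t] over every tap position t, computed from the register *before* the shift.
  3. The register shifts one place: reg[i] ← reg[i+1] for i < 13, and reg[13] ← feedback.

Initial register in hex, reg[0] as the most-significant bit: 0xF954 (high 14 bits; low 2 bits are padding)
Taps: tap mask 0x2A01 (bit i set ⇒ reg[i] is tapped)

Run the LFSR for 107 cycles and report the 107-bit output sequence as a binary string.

step | reg (before) | out | fb
   0 | 11111001010101 | 1 | 0
   1 | 11110010101010 | 1 | 1
   2 | 11100101010101 | 1 | 0
   3 | 11001010101010 | 1 | 1
   4 | 10010101010101 | 1 | 0
   5 | 00101010101010 | 0 | 0
   6 | 01010101010100 | 0 | 0
   7 | 10101010101000 | 1 | 1
   8 | 01010101010001 | 0 | 0
   9 | 10101010100010 | 1 | 1
  10 | 01010101000101 | 0 | 0
  11 | 10101010001010 | 1 | 1
  12 | 01010100010101 | 0 | 1
  13 | 10101000101011 | 1 | 0
  14 | 01010001010110 | 0 | 0
  15 | 10100010101100 | 1 | 0
  16 | 01000101011000 | 0 | 1
  17 | 10001010110001 | 1 | 1
  18 | 00010101100011 | 0 | 1
  19 | 00101011000111 | 0 | 0
  20 | 01010110001110 | 0 | 1
  21 | 10101100011101 | 1 | 0
  22 | 01011000111010 | 0 | 1
  23 | 10110001110101 | 1 | 0
  24 | 01100011101010 | 0 | 0
  25 | 11000111010100 | 1 | 1
  26 | 10001110101001 | 1 | 0
  27 | 00011101010010 | 0 | 1
  28 | 00111010100101 | 0 | 0
  29 | 01110101001010 | 0 | 0
  30 | 11101010010100 | 1 | 1
  31 | 11010100101001 | 1 | 0
  32 | 10101001010010 | 1 | 0
  33 | 01010010100100 | 0 | 1
  34 | 10100101001001 | 1 | 0
  35 | 01001010010010 | 0 | 1
  36 | 10010100100101 | 1 | 1
  37 | 00101001001011 | 0 | 1
  38 | 01010010010111 | 0 | 1
  39 | 10100100101111 | 1 | 1
  40 | 01001001011111 | 0 | 1
  41 | 10010010111111 | 1 | 0
  42 | 00100101111110 | 0 | 0
  43 | 01001011111100 | 0 | 0
  44 | 10010111111000 | 1 | 0
  45 | 00101111110000 | 0 | 1
  46 | 01011111100001 | 0 | 1
  47 | 10111111000011 | 1 | 0
  48 | 01111110000110 | 0 | 1
  49 | 11111100001101 | 1 | 1
  50 | 11111000011011 | 1 | 1
  51 | 11110000110111 | 1 | 0
  52 | 11100001101110 | 1 | 0
  53 | 11000011011100 | 1 | 1
  54 | 10000110111001 | 1 | 1
  55 | 00001101110011 | 0 | 0
  56 | 00011011100110 | 0 | 1
  57 | 00110111001101 | 0 | 0
  58 | 01101110011010 | 0 | 1
  59 | 11011100110101 | 1 | 0
  60 | 10111001101010 | 1 | 1
  61 | 01110011010101 | 0 | 1
  62 | 11100110101011 | 1 | 0
  63 | 11001101010110 | 1 | 1
  64 | 10011010101101 | 1 | 1
  65 | 00110101011011 | 0 | 0
  66 | 01101010110110 | 0 | 0
  67 | 11010101101100 | 1 | 0
  68 | 10101011011000 | 1 | 0
  69 | 01010110110000 | 0 | 1
  70 | 10101101100001 | 1 | 0
  71 | 01011011000010 | 0 | 0
  72 | 10110110000100 | 1 | 0
  73 | 01101100001000 | 0 | 0
  74 | 11011000010000 | 1 | 0
  75 | 10110000100000 | 1 | 1
  76 | 01100001000001 | 0 | 1
  77 | 11000010000011 | 1 | 0
  78 | 10000100000110 | 1 | 0
  79 | 00001000001100 | 0 | 1
  80 | 00010000011001 | 0 | 0
  81 | 00100000110010 | 0 | 1
  82 | 01000001100101 | 0 | 0
  83 | 10000011001010 | 1 | 1
  84 | 00000110010101 | 0 | 1
  85 | 00001100101011 | 0 | 1
  86 | 00011001010111 | 0 | 1
  87 | 00110010101111 | 0 | 0
  88 | 01100101011110 | 0 | 0
  89 | 11001010111100 | 1 | 1
  90 | 10010101111001 | 1 | 1
  91 | 00101011110011 | 0 | 0
  92 | 01010111100110 | 0 | 1
  93 | 10101111001101 | 1 | 1
  94 | 01011110011011 | 0 | 0
  95 | 10111100110110 | 1 | 1
  96 | 01111001101101 | 0 | 0
  97 | 11110011011010 | 1 | 0
  98 | 11100110110100 | 1 | 1
  99 | 11001101101001 | 1 | 0
 100 | 10011011010010 | 1 | 0
 101 | 00110110100100 | 0 | 1
 102 | 01101101001001 | 0 | 1
 103 | 11011010010011 | 1 | 1
 104 | 10110100100111 | 1 | 1
 105 | 01101001001111 | 0 | 0
 106 | 11010010011110 | 1 | 1

11111001010101010100010101100011101010010100100101111110000110111001101010110110000100000110010101111001101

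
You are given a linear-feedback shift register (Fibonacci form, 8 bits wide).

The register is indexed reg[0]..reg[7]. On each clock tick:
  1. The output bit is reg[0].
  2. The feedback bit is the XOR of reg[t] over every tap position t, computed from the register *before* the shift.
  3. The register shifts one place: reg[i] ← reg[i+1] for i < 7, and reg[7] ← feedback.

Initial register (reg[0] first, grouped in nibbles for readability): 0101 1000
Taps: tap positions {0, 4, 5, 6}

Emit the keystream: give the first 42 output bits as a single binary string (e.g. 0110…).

010110001111010000111111110010000101001111

k : reg_k → out_k, fb_k
0: 01011000 → 0, fb=1
1: 10110001 → 1, fb=1
2: 01100011 → 0, fb=1
3: 11000111 → 1, fb=1
4: 10001111 → 1, fb=0
5: 00011110 → 0, fb=1
6: 00111101 → 0, fb=0
7: 01111010 → 0, fb=0
8: 11110100 → 1, fb=0
9: 11101000 → 1, fb=0
10: 11010000 → 1, fb=1
11: 10100001 → 1, fb=1
12: 01000011 → 0, fb=1
13: 10000111 → 1, fb=1
14: 00001111 → 0, fb=1
15: 00011111 → 0, fb=1
16: 00111111 → 0, fb=1
17: 01111111 → 0, fb=1
18: 11111111 → 1, fb=0
19: 11111110 → 1, fb=0
20: 11111100 → 1, fb=1
21: 11111001 → 1, fb=0
22: 11110010 → 1, fb=0
23: 11100100 → 1, fb=0
24: 11001000 → 1, fb=0
25: 10010000 → 1, fb=1
26: 00100001 → 0, fb=0
27: 01000010 → 0, fb=1
28: 10000101 → 1, fb=0
29: 00001010 → 0, fb=0
30: 00010100 → 0, fb=1
31: 00101001 → 0, fb=1
32: 01010011 → 0, fb=1
33: 10100111 → 1, fb=1
34: 01001111 → 0, fb=1
35: 10011111 → 1, fb=0
36: 00111110 → 0, fb=1
37: 01111101 → 0, fb=0
38: 11111010 → 1, fb=1
39: 11110101 → 1, fb=0
40: 11101010 → 1, fb=1
41: 11010101 → 1, fb=0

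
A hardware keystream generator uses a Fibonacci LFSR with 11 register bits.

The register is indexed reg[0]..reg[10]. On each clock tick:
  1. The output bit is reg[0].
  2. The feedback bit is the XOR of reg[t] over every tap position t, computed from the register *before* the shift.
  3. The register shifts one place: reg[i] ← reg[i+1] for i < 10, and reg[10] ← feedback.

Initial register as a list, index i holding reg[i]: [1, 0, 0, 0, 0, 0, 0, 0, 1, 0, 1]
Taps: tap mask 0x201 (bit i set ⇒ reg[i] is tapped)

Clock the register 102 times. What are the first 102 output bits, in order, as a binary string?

k : reg_k → out_k, fb_k
0: 10000000101 → 1, fb=1
1: 00000001011 → 0, fb=1
2: 00000010111 → 0, fb=1
3: 00000101111 → 0, fb=1
4: 00001011111 → 0, fb=1
5: 00010111111 → 0, fb=1
6: 00101111111 → 0, fb=1
7: 01011111111 → 0, fb=1
8: 10111111111 → 1, fb=0
9: 01111111110 → 0, fb=1
10: 11111111101 → 1, fb=1
11: 11111111011 → 1, fb=0
12: 11111110110 → 1, fb=0
13: 11111101100 → 1, fb=1
14: 11111011001 → 1, fb=1
15: 11110110011 → 1, fb=0
16: 11101100110 → 1, fb=0
17: 11011001100 → 1, fb=1
18: 10110011001 → 1, fb=1
19: 01100110011 → 0, fb=1
20: 11001100111 → 1, fb=0
21: 10011001110 → 1, fb=0
22: 00110011100 → 0, fb=0
23: 01100111000 → 0, fb=0
24: 11001110000 → 1, fb=1
25: 10011100001 → 1, fb=1
26: 00111000011 → 0, fb=1
27: 01110000111 → 0, fb=1
28: 11100001111 → 1, fb=0
29: 11000011110 → 1, fb=0
30: 10000111100 → 1, fb=1
31: 00001111001 → 0, fb=0
32: 00011110010 → 0, fb=1
33: 00111100101 → 0, fb=0
34: 01111001010 → 0, fb=1
35: 11110010101 → 1, fb=1
36: 11100101011 → 1, fb=0
37: 11001010110 → 1, fb=0
38: 10010101100 → 1, fb=1
39: 00101011001 → 0, fb=0
40: 01010110010 → 0, fb=1
41: 10101100101 → 1, fb=1
42: 01011001011 → 0, fb=1
43: 10110010111 → 1, fb=0
44: 01100101110 → 0, fb=1
45: 11001011101 → 1, fb=1
46: 10010111011 → 1, fb=0
47: 00101110110 → 0, fb=1
48: 01011101101 → 0, fb=0
49: 10111011010 → 1, fb=0
50: 01110110100 → 0, fb=0
51: 11101101000 → 1, fb=1
52: 11011010001 → 1, fb=1
53: 10110100011 → 1, fb=0
54: 01101000110 → 0, fb=1
55: 11010001101 → 1, fb=1
56: 10100011011 → 1, fb=0
57: 01000110110 → 0, fb=1
58: 10001101101 → 1, fb=1
59: 00011011011 → 0, fb=1
60: 00110110111 → 0, fb=1
61: 01101101111 → 0, fb=1
62: 11011011111 → 1, fb=0
63: 10110111110 → 1, fb=0
64: 01101111100 → 0, fb=0
65: 11011111000 → 1, fb=1
66: 10111110001 → 1, fb=1
67: 01111100011 → 0, fb=1
68: 11111000111 → 1, fb=0
69: 11110001110 → 1, fb=0
70: 11100011100 → 1, fb=1
71: 11000111001 → 1, fb=1
72: 10001110011 → 1, fb=0
73: 00011100110 → 0, fb=1
74: 00111001101 → 0, fb=0
75: 01110011010 → 0, fb=1
76: 11100110101 → 1, fb=1
77: 11001101011 → 1, fb=0
78: 10011010110 → 1, fb=0
79: 00110101100 → 0, fb=0
80: 01101011000 → 0, fb=0
81: 11010110000 → 1, fb=1
82: 10101100001 → 1, fb=1
83: 01011000011 → 0, fb=1
84: 10110000111 → 1, fb=0
85: 01100001110 → 0, fb=1
86: 11000011101 → 1, fb=1
87: 10000111011 → 1, fb=0
88: 00001110110 → 0, fb=1
89: 00011101101 → 0, fb=0
90: 00111011010 → 0, fb=1
91: 01110110101 → 0, fb=0
92: 11101101010 → 1, fb=0
93: 11011010100 → 1, fb=1
94: 10110101001 → 1, fb=1
95: 01101010011 → 0, fb=1
96: 11010100111 → 1, fb=0
97: 10101001110 → 1, fb=0
98: 01010011100 → 0, fb=0
99: 10100111000 → 1, fb=1
100: 01001110001 → 0, fb=0
101: 10011100010 → 1, fb=0

100000001011111111101100110011100001111001010110010111011010001101101111100011100110101100001110110101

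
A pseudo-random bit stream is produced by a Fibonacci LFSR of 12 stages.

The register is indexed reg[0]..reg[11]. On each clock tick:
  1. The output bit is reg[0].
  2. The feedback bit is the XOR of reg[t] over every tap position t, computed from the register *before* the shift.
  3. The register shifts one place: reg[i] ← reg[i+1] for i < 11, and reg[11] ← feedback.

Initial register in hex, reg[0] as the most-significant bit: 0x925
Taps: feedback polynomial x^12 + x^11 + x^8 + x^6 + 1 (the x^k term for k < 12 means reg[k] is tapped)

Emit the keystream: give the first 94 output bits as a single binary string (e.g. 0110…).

step | reg (before) | out | fb
   0 | 100100100101 | 1 | 1
   1 | 001001001011 | 0 | 0
   2 | 010010010110 | 0 | 0
   3 | 100100101100 | 1 | 1
   4 | 001001011001 | 0 | 0
   5 | 010010110010 | 0 | 1
   6 | 100101100101 | 1 | 1
   7 | 001011001011 | 0 | 0
   8 | 010110010110 | 0 | 0
   9 | 101100101100 | 1 | 1
  10 | 011001011001 | 0 | 0
  11 | 110010110010 | 1 | 0
  12 | 100101100100 | 1 | 0
  13 | 001011001000 | 0 | 1
  14 | 010110010001 | 0 | 1
  15 | 101100100011 | 1 | 1
  16 | 011001000111 | 0 | 1
  17 | 110010001111 | 1 | 1
  18 | 100100011111 | 1 | 1
  19 | 001000111111 | 0 | 1
  20 | 010001111111 | 0 | 1
  21 | 100011111111 | 1 | 0
  22 | 000111111110 | 0 | 0
  23 | 001111111100 | 0 | 0
  24 | 011111111000 | 0 | 0
  25 | 111111110000 | 1 | 0
  26 | 111111100000 | 1 | 0
  27 | 111111000000 | 1 | 1
  28 | 111110000001 | 1 | 0
  29 | 111100000010 | 1 | 1
  30 | 111000000101 | 1 | 0
  31 | 110000001010 | 1 | 0
  32 | 100000010100 | 1 | 1
  33 | 000000101001 | 0 | 1
  34 | 000001010011 | 0 | 1
  35 | 000010100111 | 0 | 0
  36 | 000101001110 | 0 | 1
  37 | 001010011101 | 0 | 0
  38 | 010100111010 | 0 | 0
  39 | 101001110100 | 1 | 0
  40 | 010011101000 | 0 | 0
  41 | 100111010000 | 1 | 1
  42 | 001110100001 | 0 | 0
  43 | 011101000010 | 0 | 0
  44 | 111010000100 | 1 | 1
  45 | 110100001001 | 1 | 1
  46 | 101000010011 | 1 | 0
  47 | 010000100110 | 0 | 1
  48 | 100001001101 | 1 | 1
  49 | 000010011011 | 0 | 0
  50 | 000100110110 | 0 | 1
  51 | 001001101101 | 0 | 1
  52 | 010011011011 | 0 | 0
  53 | 100110110110 | 1 | 0
  54 | 001101101100 | 0 | 0
  55 | 011011011000 | 0 | 1
  56 | 110110110001 | 1 | 1
  57 | 101101100011 | 1 | 1
  58 | 011011000111 | 0 | 1
  59 | 110110001111 | 1 | 1
  60 | 101100011111 | 1 | 1
  61 | 011000111111 | 0 | 1
  62 | 110001111111 | 1 | 0
  63 | 100011111110 | 1 | 1
  64 | 000111111101 | 0 | 1
  65 | 001111111011 | 0 | 1
  66 | 011111110111 | 0 | 0
  67 | 111111101110 | 1 | 1
  68 | 111111011101 | 1 | 1
  69 | 111110111011 | 1 | 0
  70 | 111101110110 | 1 | 0
  71 | 111011101100 | 1 | 1
  72 | 110111011001 | 1 | 1
  73 | 101110110011 | 1 | 1
  74 | 011101100111 | 0 | 0
  75 | 111011001110 | 1 | 0
  76 | 110110011100 | 1 | 0
  77 | 101100111000 | 1 | 1
  78 | 011001110001 | 0 | 0
  79 | 110011100010 | 1 | 0
  80 | 100111000100 | 1 | 1
  81 | 001110001001 | 0 | 0
  82 | 011100010010 | 0 | 0
  83 | 111000100100 | 1 | 0
  84 | 110001001000 | 1 | 0
  85 | 100010010000 | 1 | 1
  86 | 000100100001 | 0 | 0
  87 | 001001000010 | 0 | 0
  88 | 010010000100 | 0 | 0
  89 | 100100001000 | 1 | 0
  90 | 001000010000 | 0 | 0
  91 | 010000100000 | 0 | 1
  92 | 100001000001 | 1 | 0
  93 | 000010000010 | 0 | 0

1001001001011001011001000111111110000001010011101000010011011011000111111101110110011100010010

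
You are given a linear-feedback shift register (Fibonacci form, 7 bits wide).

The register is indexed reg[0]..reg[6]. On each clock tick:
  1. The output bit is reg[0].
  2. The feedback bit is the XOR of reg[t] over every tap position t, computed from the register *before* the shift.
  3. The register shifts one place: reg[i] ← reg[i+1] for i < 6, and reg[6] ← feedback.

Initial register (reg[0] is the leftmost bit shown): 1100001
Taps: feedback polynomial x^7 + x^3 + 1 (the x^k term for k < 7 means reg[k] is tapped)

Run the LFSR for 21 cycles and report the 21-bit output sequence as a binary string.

110000111011110010110

k : reg_k → out_k, fb_k
0: 1100001 → 1, fb=1
1: 1000011 → 1, fb=1
2: 0000111 → 0, fb=0
3: 0001110 → 0, fb=1
4: 0011101 → 0, fb=1
5: 0111011 → 0, fb=1
6: 1110111 → 1, fb=1
7: 1101111 → 1, fb=0
8: 1011110 → 1, fb=0
9: 0111100 → 0, fb=1
10: 1111001 → 1, fb=0
11: 1110010 → 1, fb=1
12: 1100101 → 1, fb=1
13: 1001011 → 1, fb=0
14: 0010110 → 0, fb=0
15: 0101100 → 0, fb=1
16: 1011001 → 1, fb=0
17: 0110010 → 0, fb=0
18: 1100100 → 1, fb=1
19: 1001001 → 1, fb=0
20: 0010010 → 0, fb=0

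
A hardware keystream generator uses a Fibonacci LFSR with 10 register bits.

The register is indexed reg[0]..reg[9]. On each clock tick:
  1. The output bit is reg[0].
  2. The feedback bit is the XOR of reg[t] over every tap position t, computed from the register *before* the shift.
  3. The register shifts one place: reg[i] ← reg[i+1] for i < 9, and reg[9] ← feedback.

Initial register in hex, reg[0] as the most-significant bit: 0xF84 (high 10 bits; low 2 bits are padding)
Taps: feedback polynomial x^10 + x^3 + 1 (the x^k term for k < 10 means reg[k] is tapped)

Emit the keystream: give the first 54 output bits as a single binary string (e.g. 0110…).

tick  register→output (feedback)
  0  1111100001→1 (0)
  1  1111000010→1 (0)
  2  1110000100→1 (1)
  3  1100001001→1 (1)
  4  1000010011→1 (1)
  5  0000100111→0 (0)
  6  0001001110→0 (1)
  7  0010011101→0 (0)
  8  0100111010→0 (0)
  9  1001110100→1 (0)
 10  0011101000→0 (1)
 11  0111010001→0 (1)
 12  1110100011→1 (1)
 13  1101000111→1 (0)
 14  1010001110→1 (1)
 15  0100011101→0 (0)
 16  1000111010→1 (1)
 17  0001110101→0 (1)
 18  0011101011→0 (1)
 19  0111010111→0 (1)
 20  1110101111→1 (1)
 21  1101011111→1 (0)
 22  1010111110→1 (1)
 23  0101111101→0 (1)
 24  1011111011→1 (0)
 25  0111110110→0 (1)
 26  1111101101→1 (0)
 27  1111011010→1 (0)
 28  1110110100→1 (1)
 29  1101101001→1 (0)
 30  1011010010→1 (0)
 31  0110100100→0 (0)
 32  1101001000→1 (0)
 33  1010010000→1 (1)
 34  0100100001→0 (0)
 35  1001000010→1 (0)
 36  0010000100→0 (0)
 37  0100001000→0 (0)
 38  1000010000→1 (1)
 39  0000100001→0 (0)
 40  0001000010→0 (1)
 41  0010000101→0 (0)
 42  0100001010→0 (0)
 43  1000010100→1 (1)
 44  0000101001→0 (0)
 45  0001010010→0 (1)
 46  0010100101→0 (0)
 47  0101001010→0 (1)
 48  1010010101→1 (1)
 49  0100101011→0 (0)
 50  1001010110→1 (0)
 51  0010101100→0 (0)
 52  0101011000→0 (1)
 53  1010110001→1 (1)

111110000100111010001110101111101101001000010000101001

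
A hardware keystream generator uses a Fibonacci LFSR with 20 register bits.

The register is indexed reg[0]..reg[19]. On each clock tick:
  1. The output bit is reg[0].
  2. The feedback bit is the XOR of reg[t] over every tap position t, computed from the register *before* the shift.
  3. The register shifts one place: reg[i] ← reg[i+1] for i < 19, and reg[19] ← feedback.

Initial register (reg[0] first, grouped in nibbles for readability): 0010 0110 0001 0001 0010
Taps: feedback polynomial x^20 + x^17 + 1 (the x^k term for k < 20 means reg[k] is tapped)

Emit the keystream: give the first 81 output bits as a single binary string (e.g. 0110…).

tick  register→output (feedback)
  0  00100110000100010010→0 (0)
  1  01001100001000100100→0 (1)
  2  10011000010001001001→1 (1)
  3  00110000100010010011→0 (0)
  4  01100001000100100110→0 (1)
  5  11000010001001001101→1 (0)
  6  10000100010010011010→1 (1)
  7  00001000100100110101→0 (1)
  8  00010001001001101011→0 (0)
  9  00100010010011010110→0 (1)
 10  01000100100110101101→0 (1)
 11  10001001001101011011→1 (1)
 12  00010010011010110111→0 (1)
 13  00100100110101101111→0 (1)
 14  01001001101011011111→0 (1)
 15  10010011010110111111→1 (0)
 16  00100110101101111110→0 (1)
 17  01001101011011111101→0 (1)
 18  10011010110111111011→1 (1)
 19  00110101101111110111→0 (1)
 20  01101011011111101111→0 (1)
 21  11010110111111011111→1 (0)
 22  10101101111110111110→1 (0)
 23  01011011111101111100→0 (1)
 24  10110111111011111001→1 (1)
 25  01101111110111110011→0 (0)
 26  11011111101111100110→1 (0)
 27  10111111011111001100→1 (0)
 28  01111110111110011000→0 (0)
 29  11111101111100110000→1 (1)
 30  11111011111001100001→1 (1)
 31  11110111110011000011→1 (1)
 32  11101111100110000111→1 (0)
 33  11011111001100001110→1 (0)
 34  10111110011000011100→1 (0)
 35  01111100110000111000→0 (0)
 36  11111001100001110000→1 (1)
 37  11110011000011100001→1 (1)
 38  11100110000111000011→1 (1)
 39  11001100001110000111→1 (0)
 40  10011000011100001110→1 (0)
 41  00110000111000011100→0 (1)
 42  01100001110000111001→0 (0)
 43  11000011100001110010→1 (1)
 44  10000111000011100101→1 (0)
 45  00001110000111001010→0 (0)
 46  00011100001110010100→0 (1)
 47  00111000011100101001→0 (0)
 48  01110000111001010010→0 (0)
 49  11100001110010100100→1 (0)
 50  11000011100101001000→1 (1)
 51  10000111001010010001→1 (1)
 52  00001110010100100011→0 (0)
 53  00011100101001000110→0 (1)
 54  00111001010010001101→0 (1)
 55  01110010100100011011→0 (0)
 56  11100101001000110110→1 (0)
 57  11001010010001101100→1 (0)
 58  10010100100011011000→1 (1)
 59  00101001000110110001→0 (0)
 60  01010010001101100010→0 (0)
 61  10100100011011000100→1 (0)
 62  01001000110110001000→0 (0)
 63  10010001101100010000→1 (1)
 64  00100011011000100001→0 (0)
 65  01000110110001000010→0 (0)
 66  10001101100010000100→1 (0)
 67  00011011000100001000→0 (0)
 68  00110110001000010000→0 (0)
 69  01101100010000100000→0 (0)
 70  11011000100001000000→1 (1)
 71  10110001000010000001→1 (1)
 72  01100010000100000011→0 (0)
 73  11000100001000000110→1 (0)
 74  10001000010000001100→1 (0)
 75  00010000100000011000→0 (0)
 76  00100001000000110000→0 (0)
 77  01000010000001100000→0 (0)
 78  10000100000011000000→1 (1)
 79  00001000000110000001→0 (0)
 80  00010000001100000010→0 (0)

001001100001000100100110101101111110111110011000011100001110010100100011011000100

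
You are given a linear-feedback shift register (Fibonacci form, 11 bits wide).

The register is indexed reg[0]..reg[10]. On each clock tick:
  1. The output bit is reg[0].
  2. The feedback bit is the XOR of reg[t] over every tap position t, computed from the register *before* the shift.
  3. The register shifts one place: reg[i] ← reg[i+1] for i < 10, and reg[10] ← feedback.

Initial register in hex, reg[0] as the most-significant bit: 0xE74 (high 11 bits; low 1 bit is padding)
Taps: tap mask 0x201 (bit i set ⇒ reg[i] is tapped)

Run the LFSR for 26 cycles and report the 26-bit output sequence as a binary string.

11100111010011110010000110

k : reg_k → out_k, fb_k
0: 11100111010 → 1, fb=0
1: 11001110100 → 1, fb=1
2: 10011101001 → 1, fb=1
3: 00111010011 → 0, fb=1
4: 01110100111 → 0, fb=1
5: 11101001111 → 1, fb=0
6: 11010011110 → 1, fb=0
7: 10100111100 → 1, fb=1
8: 01001111001 → 0, fb=0
9: 10011110010 → 1, fb=0
10: 00111100100 → 0, fb=0
11: 01111001000 → 0, fb=0
12: 11110010000 → 1, fb=1
13: 11100100001 → 1, fb=1
14: 11001000011 → 1, fb=0
15: 10010000110 → 1, fb=0
16: 00100001100 → 0, fb=0
17: 01000011000 → 0, fb=0
18: 10000110000 → 1, fb=1
19: 00001100001 → 0, fb=0
20: 00011000010 → 0, fb=1
21: 00110000101 → 0, fb=0
22: 01100001010 → 0, fb=1
23: 11000010101 → 1, fb=1
24: 10000101011 → 1, fb=0
25: 00001010110 → 0, fb=1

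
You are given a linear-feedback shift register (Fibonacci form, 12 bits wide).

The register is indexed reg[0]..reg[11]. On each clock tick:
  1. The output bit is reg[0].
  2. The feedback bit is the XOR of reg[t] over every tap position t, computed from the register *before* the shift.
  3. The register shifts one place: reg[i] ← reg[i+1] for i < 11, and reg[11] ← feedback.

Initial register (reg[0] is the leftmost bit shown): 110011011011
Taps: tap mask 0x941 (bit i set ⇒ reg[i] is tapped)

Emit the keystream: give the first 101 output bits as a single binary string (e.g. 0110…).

step | reg (before) | out | fb
   0 | 110011011011 | 1 | 1
   1 | 100110110111 | 1 | 1
   2 | 001101101111 | 0 | 1
   3 | 011011011111 | 0 | 0
   4 | 110110111110 | 1 | 1
   5 | 101101111101 | 1 | 0
   6 | 011011111010 | 0 | 0
   7 | 110111110100 | 1 | 0
   8 | 101111101000 | 1 | 1
   9 | 011111010001 | 0 | 1
  10 | 111110100011 | 1 | 1
  11 | 111101000111 | 1 | 0
  12 | 111010001110 | 1 | 0
  13 | 110100011100 | 1 | 0
  14 | 101000111000 | 1 | 1
  15 | 010001110001 | 0 | 0
  16 | 100011100010 | 1 | 0
  17 | 000111000100 | 0 | 0
  18 | 001110001000 | 0 | 1
  19 | 011100010001 | 0 | 1
  20 | 111000100011 | 1 | 1
  21 | 110001000111 | 1 | 0
  22 | 100010001110 | 1 | 0
  23 | 000100011100 | 0 | 1
  24 | 001000111001 | 0 | 1
  25 | 010001110011 | 0 | 0
  26 | 100011100110 | 1 | 0
  27 | 000111001100 | 0 | 1
  28 | 001110011001 | 0 | 0
  29 | 011100110010 | 0 | 1
  30 | 111001100101 | 1 | 1
  31 | 110011001011 | 1 | 1
  32 | 100110010111 | 1 | 0
  33 | 001100101110 | 0 | 0
  34 | 011001011100 | 0 | 1
  35 | 110010111001 | 1 | 0
  36 | 100101110010 | 1 | 0
  37 | 001011100100 | 0 | 1
  38 | 010111001001 | 0 | 0
  39 | 101110010010 | 1 | 1
  40 | 011100100101 | 0 | 0
  41 | 111001001010 | 1 | 0
  42 | 110010010100 | 1 | 1
  43 | 100100101001 | 1 | 0
  44 | 001001010010 | 0 | 0
  45 | 010010100100 | 0 | 1
  46 | 100101001001 | 1 | 1
  47 | 001010010011 | 0 | 1
  48 | 010100100111 | 0 | 0
  49 | 101001001110 | 1 | 0
  50 | 010010011100 | 0 | 1
  51 | 100100111001 | 1 | 0
  52 | 001001110010 | 0 | 1
  53 | 010011100101 | 0 | 0
  54 | 100111001010 | 1 | 0
  55 | 001110010100 | 0 | 0
  56 | 011100101000 | 0 | 0
  57 | 111001010000 | 1 | 1
  58 | 110010100001 | 1 | 1
  59 | 100101000011 | 1 | 0
  60 | 001010000110 | 0 | 0
  61 | 010100001100 | 0 | 1
  62 | 101000011001 | 1 | 1
  63 | 010000110011 | 0 | 0
  64 | 100001100110 | 1 | 0
  65 | 000011001100 | 0 | 1
  66 | 000110011001 | 0 | 0
  67 | 001100110010 | 0 | 1
  68 | 011001100101 | 0 | 0
  69 | 110011001010 | 1 | 0
  70 | 100110010100 | 1 | 1
  71 | 001100101001 | 0 | 1
  72 | 011001010011 | 0 | 1
  73 | 110010100111 | 1 | 1
  74 | 100101001111 | 1 | 1
  75 | 001010011111 | 0 | 0
  76 | 010100111110 | 0 | 0
  77 | 101001111100 | 1 | 1
  78 | 010011111001 | 0 | 1
  79 | 100111110011 | 1 | 1
  80 | 001111100111 | 0 | 0
  81 | 011111001110 | 0 | 1
  82 | 111110011101 | 1 | 1
  83 | 111100111011 | 1 | 0
  84 | 111001110110 | 1 | 0
  85 | 110011101100 | 1 | 1
  86 | 100111011001 | 1 | 1
  87 | 001110110011 | 0 | 0
  88 | 011101100110 | 0 | 1
  89 | 111011001101 | 1 | 1
  90 | 110110011011 | 1 | 1
  91 | 101100110111 | 1 | 1
  92 | 011001101111 | 0 | 1
  93 | 110011011111 | 1 | 1
  94 | 100110111111 | 1 | 0
  95 | 001101111110 | 0 | 0
  96 | 011011111100 | 0 | 0
  97 | 110111111000 | 1 | 1
  98 | 101111110001 | 1 | 1
  99 | 011111100011 | 0 | 0
 100 | 111111000110 | 1 | 1

11001101101111101000111000100011100110010111001001010010011100101000011001100101001111100111011001101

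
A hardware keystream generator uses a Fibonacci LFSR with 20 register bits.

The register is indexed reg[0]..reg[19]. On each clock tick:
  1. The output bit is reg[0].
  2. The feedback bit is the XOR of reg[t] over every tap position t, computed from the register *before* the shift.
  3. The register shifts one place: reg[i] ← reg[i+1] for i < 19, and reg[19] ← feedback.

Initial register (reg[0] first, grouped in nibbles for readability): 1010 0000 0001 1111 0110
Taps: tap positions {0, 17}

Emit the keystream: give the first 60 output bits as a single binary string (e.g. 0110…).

101000000001111101100110110110101010001000101000101111011001

tick  register→output (feedback)
  0  10100000000111110110→1 (0)
  1  01000000001111101100→0 (1)
  2  10000000011111011001→1 (1)
  3  00000000111110110011→0 (0)
  4  00000001111101100110→0 (1)
  5  00000011111011001101→0 (1)
  6  00000111110110011011→0 (0)
  7  00001111101100110110→0 (1)
  8  00011111011001101101→0 (1)
  9  00111110110011011011→0 (0)
 10  01111101100110110110→0 (1)
 11  11111011001101101101→1 (0)
 12  11110110011011011010→1 (1)
 13  11101100110110110101→1 (0)
 14  11011001101101101010→1 (1)
 15  10110011011011010101→1 (0)
 16  01100110110110101010→0 (0)
 17  11001101101101010100→1 (0)
 18  10011011011010101000→1 (1)
 19  00110110110101010001→0 (0)
 20  01101101101010100010→0 (0)
 21  11011011010101000100→1 (0)
 22  10110110101010001000→1 (1)
 23  01101101010100010001→0 (0)
 24  11011010101000100010→1 (1)
 25  10110101010001000101→1 (0)
 26  01101010100010001010→0 (0)
 27  11010101000100010100→1 (0)
 28  10101010001000101000→1 (1)
 29  01010100010001010001→0 (0)
 30  10101000100010100010→1 (1)
 31  01010001000101000101→0 (1)
 32  10100010001010001011→1 (1)
 33  01000100010100010111→0 (1)
 34  10001000101000101111→1 (0)
 35  00010001010001011110→0 (1)
 36  00100010100010111101→0 (1)
 37  01000101000101111011→0 (0)
 38  10001010001011110110→1 (0)
 39  00010100010111101100→0 (1)
 40  00101000101111011001→0 (0)
 41  01010001011110110010→0 (0)
 42  10100010111101100100→1 (0)
 43  01000101111011001000→0 (0)
 44  10001011110110010000→1 (1)
 45  00010111101100100001→0 (0)
 46  00101111011001000010→0 (0)
 47  01011110110010000100→0 (1)
 48  10111101100100001001→1 (1)
 49  01111011001000010011→0 (0)
 50  11110110010000100110→1 (0)
 51  11101100100001001100→1 (0)
 52  11011001000010011000→1 (1)
 53  10110010000100110001→1 (1)
 54  01100100001001100011→0 (0)
 55  11001000010011000110→1 (0)
 56  10010000100110001100→1 (0)
 57  00100001001100011000→0 (0)
 58  01000010011000110000→0 (0)
 59  10000100110001100000→1 (1)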